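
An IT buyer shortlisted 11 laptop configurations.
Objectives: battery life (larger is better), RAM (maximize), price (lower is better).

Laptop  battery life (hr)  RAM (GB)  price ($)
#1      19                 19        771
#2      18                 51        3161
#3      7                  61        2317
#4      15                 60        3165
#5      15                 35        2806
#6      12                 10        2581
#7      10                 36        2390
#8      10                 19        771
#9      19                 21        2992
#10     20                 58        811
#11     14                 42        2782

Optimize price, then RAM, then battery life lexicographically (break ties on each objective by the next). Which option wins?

#1

First minimize price: best is 771, kept {#1, #8}.
Then maximize RAM: best is 19, kept {#1, #8}.
Then maximize battery life: best is 19, kept {#1}.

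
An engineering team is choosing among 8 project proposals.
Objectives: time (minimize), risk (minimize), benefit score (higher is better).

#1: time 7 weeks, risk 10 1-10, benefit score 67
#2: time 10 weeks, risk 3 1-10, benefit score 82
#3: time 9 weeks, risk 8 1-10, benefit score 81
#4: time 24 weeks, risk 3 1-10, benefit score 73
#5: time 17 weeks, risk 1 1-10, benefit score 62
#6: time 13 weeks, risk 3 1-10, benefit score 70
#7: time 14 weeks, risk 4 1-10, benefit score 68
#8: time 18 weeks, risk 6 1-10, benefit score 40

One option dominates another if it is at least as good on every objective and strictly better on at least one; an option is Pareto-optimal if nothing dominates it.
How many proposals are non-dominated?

4

#1: not dominated (best time).
#2: not dominated (best benefit score).
#3: not dominated.
#4: dominated by #2 (time 10≤24, risk 3≤3, benefit score 82≥73).
#5: not dominated (best risk).
#6: dominated by #2 (time 10≤13, risk 3≤3, benefit score 82≥70).
#7: dominated by #2 (time 10≤14, risk 3≤4, benefit score 82≥68).
#8: dominated by #2 (time 10≤18, risk 3≤6, benefit score 82≥40).
Pareto-optimal: #1, #2, #3, #5 → 4.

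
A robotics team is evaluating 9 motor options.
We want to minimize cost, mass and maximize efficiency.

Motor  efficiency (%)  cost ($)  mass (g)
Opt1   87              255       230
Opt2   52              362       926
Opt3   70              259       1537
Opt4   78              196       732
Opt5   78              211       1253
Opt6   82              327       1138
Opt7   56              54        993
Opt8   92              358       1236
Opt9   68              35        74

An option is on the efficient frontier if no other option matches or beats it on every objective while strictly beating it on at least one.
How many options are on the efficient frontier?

Opt1: not dominated.
Opt2: dominated by Opt1 (efficiency 87≥52, cost 255≤362, mass 230≤926).
Opt3: dominated by Opt1 (efficiency 87≥70, cost 255≤259, mass 230≤1537).
Opt4: not dominated.
Opt5: dominated by Opt4 (efficiency 78≥78, cost 196≤211, mass 732≤1253).
Opt6: dominated by Opt1 (efficiency 87≥82, cost 255≤327, mass 230≤1138).
Opt7: dominated by Opt9 (efficiency 68≥56, cost 35≤54, mass 74≤993).
Opt8: not dominated (best efficiency).
Opt9: not dominated (best cost).
Pareto-optimal: Opt1, Opt4, Opt8, Opt9 → 4.

4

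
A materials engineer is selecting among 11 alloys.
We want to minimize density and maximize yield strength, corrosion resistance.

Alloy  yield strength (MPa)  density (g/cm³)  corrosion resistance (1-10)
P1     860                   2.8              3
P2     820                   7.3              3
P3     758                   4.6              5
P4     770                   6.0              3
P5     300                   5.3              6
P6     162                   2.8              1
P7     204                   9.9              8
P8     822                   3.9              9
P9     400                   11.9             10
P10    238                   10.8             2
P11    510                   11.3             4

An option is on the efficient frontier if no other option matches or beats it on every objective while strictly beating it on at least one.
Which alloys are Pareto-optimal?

P1, P8, P9

P1: not dominated (best yield strength).
P2: dominated by P1 (yield strength 860≥820, density 2.8≤7.3, corrosion resistance 3≥3).
P3: dominated by P8 (yield strength 822≥758, density 3.9≤4.6, corrosion resistance 9≥5).
P4: dominated by P1 (yield strength 860≥770, density 2.8≤6.0, corrosion resistance 3≥3).
P5: dominated by P8 (yield strength 822≥300, density 3.9≤5.3, corrosion resistance 9≥6).
P6: dominated by P1 (yield strength 860≥162, density 2.8≤2.8, corrosion resistance 3≥1).
P7: dominated by P8 (yield strength 822≥204, density 3.9≤9.9, corrosion resistance 9≥8).
P8: not dominated.
P9: not dominated (best corrosion resistance).
P10: dominated by P1 (yield strength 860≥238, density 2.8≤10.8, corrosion resistance 3≥2).
P11: dominated by P3 (yield strength 758≥510, density 4.6≤11.3, corrosion resistance 5≥4).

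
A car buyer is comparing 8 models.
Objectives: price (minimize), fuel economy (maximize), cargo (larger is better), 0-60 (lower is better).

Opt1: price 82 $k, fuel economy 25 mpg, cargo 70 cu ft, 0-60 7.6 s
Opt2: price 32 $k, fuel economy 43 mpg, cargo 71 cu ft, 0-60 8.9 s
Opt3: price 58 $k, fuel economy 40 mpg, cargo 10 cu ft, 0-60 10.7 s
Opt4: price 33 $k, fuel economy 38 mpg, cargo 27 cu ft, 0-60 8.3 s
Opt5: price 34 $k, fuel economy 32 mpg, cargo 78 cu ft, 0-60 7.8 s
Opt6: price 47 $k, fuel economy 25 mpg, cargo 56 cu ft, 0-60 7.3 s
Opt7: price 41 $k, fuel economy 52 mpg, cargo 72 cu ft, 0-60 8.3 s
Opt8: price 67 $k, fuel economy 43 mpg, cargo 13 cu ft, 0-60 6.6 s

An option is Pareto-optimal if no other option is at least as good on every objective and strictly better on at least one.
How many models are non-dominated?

7

Opt1: not dominated.
Opt2: not dominated (best price).
Opt3: dominated by Opt2 (price 32≤58, fuel economy 43≥40, cargo 71≥10, 0-60 8.9≤10.7).
Opt4: not dominated.
Opt5: not dominated (best cargo).
Opt6: not dominated.
Opt7: not dominated (best fuel economy).
Opt8: not dominated (best 0-60).
Pareto-optimal: Opt1, Opt2, Opt4, Opt5, Opt6, Opt7, Opt8 → 7.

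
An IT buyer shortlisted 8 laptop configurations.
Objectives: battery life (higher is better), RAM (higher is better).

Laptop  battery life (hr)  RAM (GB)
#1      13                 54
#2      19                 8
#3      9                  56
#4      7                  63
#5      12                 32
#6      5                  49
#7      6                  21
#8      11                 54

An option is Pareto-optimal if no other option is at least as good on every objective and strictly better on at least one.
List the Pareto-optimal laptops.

#1, #2, #3, #4

#1: not dominated.
#2: not dominated (best battery life).
#3: not dominated.
#4: not dominated (best RAM).
#5: dominated by #1 (battery life 13≥12, RAM 54≥32).
#6: dominated by #1 (battery life 13≥5, RAM 54≥49).
#7: dominated by #1 (battery life 13≥6, RAM 54≥21).
#8: dominated by #1 (battery life 13≥11, RAM 54≥54).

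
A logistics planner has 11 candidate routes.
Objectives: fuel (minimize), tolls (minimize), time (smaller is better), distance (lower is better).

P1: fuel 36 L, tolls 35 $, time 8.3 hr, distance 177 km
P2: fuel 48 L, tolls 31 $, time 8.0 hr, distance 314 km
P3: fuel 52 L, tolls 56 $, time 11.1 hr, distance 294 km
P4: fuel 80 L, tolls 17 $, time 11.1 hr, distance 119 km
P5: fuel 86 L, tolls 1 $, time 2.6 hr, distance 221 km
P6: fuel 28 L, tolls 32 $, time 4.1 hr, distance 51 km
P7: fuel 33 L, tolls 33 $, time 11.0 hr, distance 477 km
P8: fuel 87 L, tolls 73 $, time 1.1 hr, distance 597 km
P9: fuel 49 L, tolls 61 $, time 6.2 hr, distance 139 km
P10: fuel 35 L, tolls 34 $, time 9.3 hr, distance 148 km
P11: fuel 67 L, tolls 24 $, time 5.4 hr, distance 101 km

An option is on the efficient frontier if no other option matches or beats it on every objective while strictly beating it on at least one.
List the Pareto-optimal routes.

P1: dominated by P6 (fuel 28≤36, tolls 32≤35, time 4.1≤8.3, distance 51≤177).
P2: not dominated.
P3: dominated by P1 (fuel 36≤52, tolls 35≤56, time 8.3≤11.1, distance 177≤294).
P4: not dominated.
P5: not dominated (best tolls).
P6: not dominated (best fuel).
P7: dominated by P6 (fuel 28≤33, tolls 32≤33, time 4.1≤11.0, distance 51≤477).
P8: not dominated (best time).
P9: dominated by P6 (fuel 28≤49, tolls 32≤61, time 4.1≤6.2, distance 51≤139).
P10: dominated by P6 (fuel 28≤35, tolls 32≤34, time 4.1≤9.3, distance 51≤148).
P11: not dominated.

P2, P4, P5, P6, P8, P11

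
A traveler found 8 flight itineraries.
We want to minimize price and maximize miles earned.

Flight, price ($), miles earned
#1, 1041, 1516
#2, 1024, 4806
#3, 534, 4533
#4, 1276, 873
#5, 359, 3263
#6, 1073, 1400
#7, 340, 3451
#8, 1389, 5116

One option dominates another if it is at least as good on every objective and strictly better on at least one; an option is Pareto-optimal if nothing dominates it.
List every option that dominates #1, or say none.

#2, #3, #5, #7

#2: price 1024≤1041, miles earned 4806≥1516 — dominates #1.
#3: price 534≤1041, miles earned 4533≥1516 — dominates #1.
#5: price 359≤1041, miles earned 3263≥1516 — dominates #1.
#7: price 340≤1041, miles earned 3451≥1516 — dominates #1.
Others (#4, #6, #8) are each worse than #1 on at least one objective.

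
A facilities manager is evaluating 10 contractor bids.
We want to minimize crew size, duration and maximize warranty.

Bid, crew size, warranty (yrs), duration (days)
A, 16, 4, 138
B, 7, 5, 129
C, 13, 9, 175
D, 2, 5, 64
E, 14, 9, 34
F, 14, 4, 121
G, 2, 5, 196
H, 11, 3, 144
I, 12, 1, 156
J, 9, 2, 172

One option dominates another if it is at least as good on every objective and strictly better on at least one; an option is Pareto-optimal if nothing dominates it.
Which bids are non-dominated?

A: dominated by B (crew size 7≤16, warranty 5≥4, duration 129≤138).
B: dominated by D (crew size 2≤7, warranty 5≥5, duration 64≤129).
C: not dominated.
D: not dominated.
E: not dominated (best duration).
F: dominated by D (crew size 2≤14, warranty 5≥4, duration 64≤121).
G: dominated by D (crew size 2≤2, warranty 5≥5, duration 64≤196).
H: dominated by B (crew size 7≤11, warranty 5≥3, duration 129≤144).
I: dominated by B (crew size 7≤12, warranty 5≥1, duration 129≤156).
J: dominated by B (crew size 7≤9, warranty 5≥2, duration 129≤172).

C, D, E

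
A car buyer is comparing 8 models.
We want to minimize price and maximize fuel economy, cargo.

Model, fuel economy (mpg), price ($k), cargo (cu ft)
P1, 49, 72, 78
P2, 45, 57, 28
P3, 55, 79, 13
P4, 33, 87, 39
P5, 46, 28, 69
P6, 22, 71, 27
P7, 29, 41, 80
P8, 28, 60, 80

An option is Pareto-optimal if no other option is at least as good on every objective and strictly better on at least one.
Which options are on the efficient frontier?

P1: not dominated.
P2: dominated by P5 (fuel economy 46≥45, price 28≤57, cargo 69≥28).
P3: not dominated (best fuel economy).
P4: dominated by P1 (fuel economy 49≥33, price 72≤87, cargo 78≥39).
P5: not dominated (best price).
P6: dominated by P2 (fuel economy 45≥22, price 57≤71, cargo 28≥27).
P7: not dominated.
P8: dominated by P7 (fuel economy 29≥28, price 41≤60, cargo 80≥80).

P1, P3, P5, P7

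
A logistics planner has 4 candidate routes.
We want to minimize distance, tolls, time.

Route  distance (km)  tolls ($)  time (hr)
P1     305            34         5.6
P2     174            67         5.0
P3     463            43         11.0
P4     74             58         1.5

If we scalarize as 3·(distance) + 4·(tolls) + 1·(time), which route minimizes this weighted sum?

P4

P1: 3·305 + 4·34 + 1·5.6 = 1056.6
P2: 3·174 + 4·67 + 1·5.0 = 795.0
P3: 3·463 + 4·43 + 1·11.0 = 1572.0
P4: 3·74 + 4·58 + 1·1.5 = 455.5
Lowest: P4 at 455.5.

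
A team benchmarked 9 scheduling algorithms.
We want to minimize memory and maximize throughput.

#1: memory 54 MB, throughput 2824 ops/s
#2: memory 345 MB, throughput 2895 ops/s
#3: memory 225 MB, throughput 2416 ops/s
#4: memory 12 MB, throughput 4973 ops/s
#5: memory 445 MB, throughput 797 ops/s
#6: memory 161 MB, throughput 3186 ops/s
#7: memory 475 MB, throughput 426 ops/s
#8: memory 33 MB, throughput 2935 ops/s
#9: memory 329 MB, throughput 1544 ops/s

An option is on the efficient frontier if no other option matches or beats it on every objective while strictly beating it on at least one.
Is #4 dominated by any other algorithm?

No

#1: worse on memory (54 vs 12).
#2: worse on memory (345 vs 12).
#3: worse on memory (225 vs 12).
#5: worse on memory (445 vs 12).
#6: worse on memory (161 vs 12).
#7: worse on memory (475 vs 12).
#8: worse on memory (33 vs 12).
#9: worse on memory (329 vs 12).
No option is at least as good as #4 on every objective and strictly better on one.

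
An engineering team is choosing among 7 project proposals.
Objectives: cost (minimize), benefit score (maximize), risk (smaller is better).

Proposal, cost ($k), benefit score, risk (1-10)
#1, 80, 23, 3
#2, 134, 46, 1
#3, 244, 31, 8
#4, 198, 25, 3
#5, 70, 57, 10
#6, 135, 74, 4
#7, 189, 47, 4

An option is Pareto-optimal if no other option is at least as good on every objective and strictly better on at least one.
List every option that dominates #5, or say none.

none

#1: worse on cost (80 vs 70).
#2: worse on cost (134 vs 70).
#3: worse on cost (244 vs 70).
#4: worse on cost (198 vs 70).
#6: worse on cost (135 vs 70).
#7: worse on cost (189 vs 70).
No option dominates #5.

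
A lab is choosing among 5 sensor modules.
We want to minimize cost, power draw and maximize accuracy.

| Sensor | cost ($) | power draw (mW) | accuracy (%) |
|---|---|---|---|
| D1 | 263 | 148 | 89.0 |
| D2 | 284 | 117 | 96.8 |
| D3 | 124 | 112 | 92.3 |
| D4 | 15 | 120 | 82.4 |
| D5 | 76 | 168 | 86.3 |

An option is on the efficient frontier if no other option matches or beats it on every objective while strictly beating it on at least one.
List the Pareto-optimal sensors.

D2, D3, D4, D5

D1: dominated by D3 (cost 124≤263, power draw 112≤148, accuracy 92.3≥89.0).
D2: not dominated (best accuracy).
D3: not dominated (best power draw).
D4: not dominated (best cost).
D5: not dominated.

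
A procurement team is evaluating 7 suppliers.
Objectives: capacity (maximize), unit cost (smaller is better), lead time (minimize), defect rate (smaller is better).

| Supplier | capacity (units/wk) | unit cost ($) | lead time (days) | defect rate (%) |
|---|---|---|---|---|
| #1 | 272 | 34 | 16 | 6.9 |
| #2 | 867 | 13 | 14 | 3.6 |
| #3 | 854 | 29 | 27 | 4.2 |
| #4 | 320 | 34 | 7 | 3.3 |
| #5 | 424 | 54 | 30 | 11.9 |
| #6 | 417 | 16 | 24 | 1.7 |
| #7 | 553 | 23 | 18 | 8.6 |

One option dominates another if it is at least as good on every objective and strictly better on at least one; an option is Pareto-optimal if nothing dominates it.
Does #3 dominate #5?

Yes

#3 vs #5: capacity 854≥424, unit cost 29≤54, lead time 27≤30, defect rate 4.2≤11.9 — #3 is at least as good on every objective with at least one strict improvement.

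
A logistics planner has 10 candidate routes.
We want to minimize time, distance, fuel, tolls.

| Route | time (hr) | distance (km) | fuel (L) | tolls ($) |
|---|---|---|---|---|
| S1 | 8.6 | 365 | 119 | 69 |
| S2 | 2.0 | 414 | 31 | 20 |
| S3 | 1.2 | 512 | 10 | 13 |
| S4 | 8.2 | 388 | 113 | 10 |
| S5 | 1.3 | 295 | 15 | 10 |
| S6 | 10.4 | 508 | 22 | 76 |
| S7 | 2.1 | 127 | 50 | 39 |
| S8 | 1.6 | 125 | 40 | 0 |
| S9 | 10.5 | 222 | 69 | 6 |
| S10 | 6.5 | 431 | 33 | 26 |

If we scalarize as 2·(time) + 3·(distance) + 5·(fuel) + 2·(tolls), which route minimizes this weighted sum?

S1: 2·8.6 + 3·365 + 5·119 + 2·69 = 1845.2
S2: 2·2.0 + 3·414 + 5·31 + 2·20 = 1441.0
S3: 2·1.2 + 3·512 + 5·10 + 2·13 = 1614.4
S4: 2·8.2 + 3·388 + 5·113 + 2·10 = 1765.4
S5: 2·1.3 + 3·295 + 5·15 + 2·10 = 982.6
S6: 2·10.4 + 3·508 + 5·22 + 2·76 = 1806.8
S7: 2·2.1 + 3·127 + 5·50 + 2·39 = 713.2
S8: 2·1.6 + 3·125 + 5·40 + 2·0 = 578.2
S9: 2·10.5 + 3·222 + 5·69 + 2·6 = 1044.0
S10: 2·6.5 + 3·431 + 5·33 + 2·26 = 1523.0
Lowest: S8 at 578.2.

S8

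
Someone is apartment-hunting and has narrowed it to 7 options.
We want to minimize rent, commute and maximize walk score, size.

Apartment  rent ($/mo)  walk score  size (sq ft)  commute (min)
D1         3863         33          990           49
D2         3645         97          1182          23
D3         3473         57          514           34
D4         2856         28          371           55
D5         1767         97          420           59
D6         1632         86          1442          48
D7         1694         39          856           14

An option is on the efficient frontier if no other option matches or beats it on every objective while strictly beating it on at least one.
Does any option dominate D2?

No

D1: worse on rent (3863 vs 3645).
D3: worse on walk score (57 vs 97).
D4: worse on walk score (28 vs 97).
D5: worse on size (420 vs 1182).
D6: worse on walk score (86 vs 97).
D7: worse on walk score (39 vs 97).
No option is at least as good as D2 on every objective and strictly better on one.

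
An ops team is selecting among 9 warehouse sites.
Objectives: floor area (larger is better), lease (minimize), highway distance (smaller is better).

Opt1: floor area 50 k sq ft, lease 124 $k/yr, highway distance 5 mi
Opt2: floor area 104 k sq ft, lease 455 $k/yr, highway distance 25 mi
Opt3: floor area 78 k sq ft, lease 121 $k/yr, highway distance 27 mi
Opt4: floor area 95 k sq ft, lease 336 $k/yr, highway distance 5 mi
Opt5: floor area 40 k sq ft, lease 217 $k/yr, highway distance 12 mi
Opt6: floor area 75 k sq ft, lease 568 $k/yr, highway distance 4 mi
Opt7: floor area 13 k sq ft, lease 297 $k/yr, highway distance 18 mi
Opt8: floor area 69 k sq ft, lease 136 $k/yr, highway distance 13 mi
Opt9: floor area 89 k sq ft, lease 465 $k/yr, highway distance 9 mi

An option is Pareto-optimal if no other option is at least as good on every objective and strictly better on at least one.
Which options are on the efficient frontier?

Opt1: not dominated.
Opt2: not dominated (best floor area).
Opt3: not dominated (best lease).
Opt4: not dominated.
Opt5: dominated by Opt1 (floor area 50≥40, lease 124≤217, highway distance 5≤12).
Opt6: not dominated (best highway distance).
Opt7: dominated by Opt1 (floor area 50≥13, lease 124≤297, highway distance 5≤18).
Opt8: not dominated.
Opt9: dominated by Opt4 (floor area 95≥89, lease 336≤465, highway distance 5≤9).

Opt1, Opt2, Opt3, Opt4, Opt6, Opt8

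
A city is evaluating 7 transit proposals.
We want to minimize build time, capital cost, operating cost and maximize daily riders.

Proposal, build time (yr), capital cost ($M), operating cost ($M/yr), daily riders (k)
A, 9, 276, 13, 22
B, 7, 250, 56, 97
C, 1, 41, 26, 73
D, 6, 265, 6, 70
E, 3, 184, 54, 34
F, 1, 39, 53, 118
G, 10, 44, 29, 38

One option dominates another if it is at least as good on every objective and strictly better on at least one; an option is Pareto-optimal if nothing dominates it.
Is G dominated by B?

B vs G: B is worse on capital cost (250 vs 44), so it does not dominate G.

No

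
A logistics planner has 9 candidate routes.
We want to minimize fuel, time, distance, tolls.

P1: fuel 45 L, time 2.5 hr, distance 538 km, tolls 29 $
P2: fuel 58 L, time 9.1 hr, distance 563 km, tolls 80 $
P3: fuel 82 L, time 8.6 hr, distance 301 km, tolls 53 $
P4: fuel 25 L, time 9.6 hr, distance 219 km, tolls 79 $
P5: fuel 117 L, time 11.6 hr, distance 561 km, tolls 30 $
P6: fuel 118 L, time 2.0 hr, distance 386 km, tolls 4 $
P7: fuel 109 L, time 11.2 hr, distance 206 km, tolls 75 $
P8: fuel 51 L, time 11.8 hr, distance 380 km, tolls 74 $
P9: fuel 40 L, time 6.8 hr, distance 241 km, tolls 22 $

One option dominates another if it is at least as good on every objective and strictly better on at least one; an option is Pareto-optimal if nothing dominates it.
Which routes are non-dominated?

P1, P4, P6, P7, P9

P1: not dominated.
P2: dominated by P1 (fuel 45≤58, time 2.5≤9.1, distance 538≤563, tolls 29≤80).
P3: dominated by P9 (fuel 40≤82, time 6.8≤8.6, distance 241≤301, tolls 22≤53).
P4: not dominated (best fuel).
P5: dominated by P1 (fuel 45≤117, time 2.5≤11.6, distance 538≤561, tolls 29≤30).
P6: not dominated (best time).
P7: not dominated (best distance).
P8: dominated by P9 (fuel 40≤51, time 6.8≤11.8, distance 241≤380, tolls 22≤74).
P9: not dominated.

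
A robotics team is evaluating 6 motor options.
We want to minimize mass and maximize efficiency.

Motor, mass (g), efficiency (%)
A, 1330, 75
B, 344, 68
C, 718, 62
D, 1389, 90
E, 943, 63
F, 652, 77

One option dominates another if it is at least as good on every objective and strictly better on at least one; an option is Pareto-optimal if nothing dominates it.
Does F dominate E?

F vs E: mass 652≤943, efficiency 77≥63 — F is at least as good on every objective with at least one strict improvement.

Yes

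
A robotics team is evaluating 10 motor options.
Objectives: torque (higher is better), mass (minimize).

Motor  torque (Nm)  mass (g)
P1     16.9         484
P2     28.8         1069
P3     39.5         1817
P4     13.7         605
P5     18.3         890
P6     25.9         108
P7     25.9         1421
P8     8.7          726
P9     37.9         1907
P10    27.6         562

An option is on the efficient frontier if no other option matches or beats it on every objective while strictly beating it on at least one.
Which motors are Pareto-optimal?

P1: dominated by P6 (torque 25.9≥16.9, mass 108≤484).
P2: not dominated.
P3: not dominated (best torque).
P4: dominated by P1 (torque 16.9≥13.7, mass 484≤605).
P5: dominated by P6 (torque 25.9≥18.3, mass 108≤890).
P6: not dominated (best mass).
P7: dominated by P2 (torque 28.8≥25.9, mass 1069≤1421).
P8: dominated by P1 (torque 16.9≥8.7, mass 484≤726).
P9: dominated by P3 (torque 39.5≥37.9, mass 1817≤1907).
P10: not dominated.

P2, P3, P6, P10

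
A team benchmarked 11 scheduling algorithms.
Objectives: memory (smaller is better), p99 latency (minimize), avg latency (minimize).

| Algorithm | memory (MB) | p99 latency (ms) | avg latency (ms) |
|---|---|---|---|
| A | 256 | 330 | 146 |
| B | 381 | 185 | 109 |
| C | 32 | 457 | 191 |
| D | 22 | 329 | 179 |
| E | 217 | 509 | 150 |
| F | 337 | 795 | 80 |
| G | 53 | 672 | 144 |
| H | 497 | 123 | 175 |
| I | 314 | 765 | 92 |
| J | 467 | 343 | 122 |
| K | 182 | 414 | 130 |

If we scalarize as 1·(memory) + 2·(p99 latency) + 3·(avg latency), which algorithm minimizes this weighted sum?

B

A: 1·256 + 2·330 + 3·146 = 1354
B: 1·381 + 2·185 + 3·109 = 1078
C: 1·32 + 2·457 + 3·191 = 1519
D: 1·22 + 2·329 + 3·179 = 1217
E: 1·217 + 2·509 + 3·150 = 1685
F: 1·337 + 2·795 + 3·80 = 2167
G: 1·53 + 2·672 + 3·144 = 1829
H: 1·497 + 2·123 + 3·175 = 1268
I: 1·314 + 2·765 + 3·92 = 2120
J: 1·467 + 2·343 + 3·122 = 1519
K: 1·182 + 2·414 + 3·130 = 1400
Lowest: B at 1078.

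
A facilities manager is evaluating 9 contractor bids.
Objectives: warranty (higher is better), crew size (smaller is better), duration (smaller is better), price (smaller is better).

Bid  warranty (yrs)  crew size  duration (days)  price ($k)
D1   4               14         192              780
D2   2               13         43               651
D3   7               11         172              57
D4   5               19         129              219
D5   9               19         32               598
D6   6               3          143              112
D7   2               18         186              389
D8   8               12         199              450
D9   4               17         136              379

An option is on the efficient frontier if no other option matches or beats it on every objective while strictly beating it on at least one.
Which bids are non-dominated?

D1: dominated by D3 (warranty 7≥4, crew size 11≤14, duration 172≤192, price 57≤780).
D2: not dominated.
D3: not dominated (best price).
D4: not dominated.
D5: not dominated (best warranty).
D6: not dominated (best crew size).
D7: dominated by D3 (warranty 7≥2, crew size 11≤18, duration 172≤186, price 57≤389).
D8: not dominated.
D9: not dominated.

D2, D3, D4, D5, D6, D8, D9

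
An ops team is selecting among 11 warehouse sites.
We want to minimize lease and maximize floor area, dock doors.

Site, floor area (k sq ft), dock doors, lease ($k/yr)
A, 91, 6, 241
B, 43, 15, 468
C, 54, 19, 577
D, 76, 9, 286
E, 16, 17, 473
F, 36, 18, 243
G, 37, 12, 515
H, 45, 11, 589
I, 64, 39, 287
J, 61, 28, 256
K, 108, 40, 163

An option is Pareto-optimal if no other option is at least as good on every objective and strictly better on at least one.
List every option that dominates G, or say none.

B, I, J, K

B: floor area 43≥37, dock doors 15≥12, lease 468≤515 — dominates G.
I: floor area 64≥37, dock doors 39≥12, lease 287≤515 — dominates G.
J: floor area 61≥37, dock doors 28≥12, lease 256≤515 — dominates G.
K: floor area 108≥37, dock doors 40≥12, lease 163≤515 — dominates G.
Others (A, C, D, E, F, H) are each worse than G on at least one objective.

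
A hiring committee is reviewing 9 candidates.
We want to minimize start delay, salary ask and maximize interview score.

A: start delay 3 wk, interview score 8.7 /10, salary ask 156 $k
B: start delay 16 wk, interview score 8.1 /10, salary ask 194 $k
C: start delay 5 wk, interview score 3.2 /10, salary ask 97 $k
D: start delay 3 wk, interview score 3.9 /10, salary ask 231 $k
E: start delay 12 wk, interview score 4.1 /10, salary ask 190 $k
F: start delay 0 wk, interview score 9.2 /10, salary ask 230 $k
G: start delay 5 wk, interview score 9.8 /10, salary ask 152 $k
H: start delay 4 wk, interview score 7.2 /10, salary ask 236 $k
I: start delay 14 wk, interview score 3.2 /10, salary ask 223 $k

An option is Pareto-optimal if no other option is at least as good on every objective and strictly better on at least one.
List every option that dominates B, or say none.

A, G

A: start delay 3≤16, interview score 8.7≥8.1, salary ask 156≤194 — dominates B.
G: start delay 5≤16, interview score 9.8≥8.1, salary ask 152≤194 — dominates B.
Others (C, D, E, F, H, I) are each worse than B on at least one objective.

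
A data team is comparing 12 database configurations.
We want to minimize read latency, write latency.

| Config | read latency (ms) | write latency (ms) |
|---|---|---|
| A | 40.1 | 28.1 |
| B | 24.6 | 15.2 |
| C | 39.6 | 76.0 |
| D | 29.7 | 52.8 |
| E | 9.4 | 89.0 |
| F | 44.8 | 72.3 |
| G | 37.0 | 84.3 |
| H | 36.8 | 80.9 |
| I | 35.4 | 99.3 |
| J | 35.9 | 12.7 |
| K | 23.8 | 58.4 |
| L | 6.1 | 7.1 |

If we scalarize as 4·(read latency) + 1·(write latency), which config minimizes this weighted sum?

L

A: 4·40.1 + 1·28.1 = 188.5
B: 4·24.6 + 1·15.2 = 113.6
C: 4·39.6 + 1·76.0 = 234.4
D: 4·29.7 + 1·52.8 = 171.6
E: 4·9.4 + 1·89.0 = 126.6
F: 4·44.8 + 1·72.3 = 251.5
G: 4·37.0 + 1·84.3 = 232.3
H: 4·36.8 + 1·80.9 = 228.1
I: 4·35.4 + 1·99.3 = 240.9
J: 4·35.9 + 1·12.7 = 156.3
K: 4·23.8 + 1·58.4 = 153.6
L: 4·6.1 + 1·7.1 = 31.5
Lowest: L at 31.5.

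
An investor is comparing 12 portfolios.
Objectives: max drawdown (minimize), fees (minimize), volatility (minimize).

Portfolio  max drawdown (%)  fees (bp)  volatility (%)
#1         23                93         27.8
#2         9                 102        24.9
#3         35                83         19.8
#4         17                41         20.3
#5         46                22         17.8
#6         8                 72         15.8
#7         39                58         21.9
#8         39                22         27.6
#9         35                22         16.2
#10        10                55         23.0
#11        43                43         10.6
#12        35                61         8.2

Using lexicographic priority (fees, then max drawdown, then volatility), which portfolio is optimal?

#9

First minimize fees: best is 22, kept {#5, #8, #9}.
Then minimize max drawdown: best is 35, kept {#9}.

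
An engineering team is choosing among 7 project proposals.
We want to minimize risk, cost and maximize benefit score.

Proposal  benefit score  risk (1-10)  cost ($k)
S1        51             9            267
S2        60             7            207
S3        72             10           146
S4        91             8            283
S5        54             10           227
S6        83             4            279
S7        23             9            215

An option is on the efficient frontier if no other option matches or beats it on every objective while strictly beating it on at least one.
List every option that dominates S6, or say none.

S1: worse on benefit score (51 vs 83).
S2: worse on benefit score (60 vs 83).
S3: worse on benefit score (72 vs 83).
S4: worse on risk (8 vs 4).
S5: worse on benefit score (54 vs 83).
S7: worse on benefit score (23 vs 83).
No option dominates S6.

none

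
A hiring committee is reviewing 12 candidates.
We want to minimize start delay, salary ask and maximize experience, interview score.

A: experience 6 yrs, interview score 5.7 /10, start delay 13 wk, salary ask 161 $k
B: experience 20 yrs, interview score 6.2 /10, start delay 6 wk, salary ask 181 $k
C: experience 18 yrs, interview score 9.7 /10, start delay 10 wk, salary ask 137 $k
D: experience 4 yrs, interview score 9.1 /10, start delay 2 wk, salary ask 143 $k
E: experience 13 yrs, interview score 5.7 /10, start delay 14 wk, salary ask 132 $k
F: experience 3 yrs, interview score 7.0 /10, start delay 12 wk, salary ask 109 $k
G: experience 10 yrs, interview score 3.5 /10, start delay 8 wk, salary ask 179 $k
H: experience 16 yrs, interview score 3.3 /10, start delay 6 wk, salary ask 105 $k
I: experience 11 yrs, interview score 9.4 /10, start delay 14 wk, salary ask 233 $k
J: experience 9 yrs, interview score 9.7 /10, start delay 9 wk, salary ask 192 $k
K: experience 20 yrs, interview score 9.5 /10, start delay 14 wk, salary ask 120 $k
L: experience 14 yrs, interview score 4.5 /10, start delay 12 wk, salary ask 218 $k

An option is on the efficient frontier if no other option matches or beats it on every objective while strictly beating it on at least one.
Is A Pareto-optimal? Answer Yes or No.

No

C vs A: experience 18≥6, interview score 9.7≥5.7, start delay 10≤13, salary ask 137≤161 — C is at least as good on every objective and strictly better on at least one, so C dominates A.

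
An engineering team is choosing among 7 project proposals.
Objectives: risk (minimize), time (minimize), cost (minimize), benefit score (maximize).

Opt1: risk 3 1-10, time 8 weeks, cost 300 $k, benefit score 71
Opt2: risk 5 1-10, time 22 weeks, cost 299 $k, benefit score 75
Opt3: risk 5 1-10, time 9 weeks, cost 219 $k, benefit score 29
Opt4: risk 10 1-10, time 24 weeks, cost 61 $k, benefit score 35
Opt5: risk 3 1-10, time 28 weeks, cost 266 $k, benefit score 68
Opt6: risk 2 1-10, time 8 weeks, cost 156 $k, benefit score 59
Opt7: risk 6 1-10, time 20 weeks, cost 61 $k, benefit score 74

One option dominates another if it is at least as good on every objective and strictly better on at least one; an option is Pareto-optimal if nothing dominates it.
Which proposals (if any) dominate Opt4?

Opt7

Opt7: risk 6≤10, time 20≤24, cost 61≤61, benefit score 74≥35 — dominates Opt4.
Others (Opt1, Opt2, Opt3, Opt5, Opt6) are each worse than Opt4 on at least one objective.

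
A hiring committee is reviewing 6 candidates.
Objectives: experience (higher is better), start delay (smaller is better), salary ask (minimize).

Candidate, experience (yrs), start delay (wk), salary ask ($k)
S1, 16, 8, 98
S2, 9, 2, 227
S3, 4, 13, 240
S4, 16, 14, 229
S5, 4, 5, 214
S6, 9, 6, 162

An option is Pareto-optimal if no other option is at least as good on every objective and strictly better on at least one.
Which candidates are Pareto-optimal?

S1: not dominated (best salary ask).
S2: not dominated (best start delay).
S3: dominated by S1 (experience 16≥4, start delay 8≤13, salary ask 98≤240).
S4: dominated by S1 (experience 16≥16, start delay 8≤14, salary ask 98≤229).
S5: not dominated.
S6: not dominated.

S1, S2, S5, S6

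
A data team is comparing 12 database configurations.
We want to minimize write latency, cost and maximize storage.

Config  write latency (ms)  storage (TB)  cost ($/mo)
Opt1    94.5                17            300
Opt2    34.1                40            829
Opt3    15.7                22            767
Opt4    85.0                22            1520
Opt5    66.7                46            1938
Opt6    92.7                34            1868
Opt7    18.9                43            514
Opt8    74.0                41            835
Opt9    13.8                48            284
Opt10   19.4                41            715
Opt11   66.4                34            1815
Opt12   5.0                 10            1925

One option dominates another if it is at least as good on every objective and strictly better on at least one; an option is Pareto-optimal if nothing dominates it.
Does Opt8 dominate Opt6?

Opt8 vs Opt6: write latency 74.0≤92.7, storage 41≥34, cost 835≤1868 — Opt8 is at least as good on every objective with at least one strict improvement.

Yes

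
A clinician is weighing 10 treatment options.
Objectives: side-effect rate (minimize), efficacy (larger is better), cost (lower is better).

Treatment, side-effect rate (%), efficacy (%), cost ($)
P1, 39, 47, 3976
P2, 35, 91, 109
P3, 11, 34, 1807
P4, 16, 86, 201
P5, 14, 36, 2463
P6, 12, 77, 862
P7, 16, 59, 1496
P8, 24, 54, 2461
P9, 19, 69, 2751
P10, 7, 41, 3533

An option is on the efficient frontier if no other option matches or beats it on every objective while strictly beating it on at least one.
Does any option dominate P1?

P2 vs P1: side-effect rate 35≤39, efficacy 91≥47, cost 109≤3976 — P2 is at least as good on every objective and strictly better on at least one, so P2 dominates P1.

Yes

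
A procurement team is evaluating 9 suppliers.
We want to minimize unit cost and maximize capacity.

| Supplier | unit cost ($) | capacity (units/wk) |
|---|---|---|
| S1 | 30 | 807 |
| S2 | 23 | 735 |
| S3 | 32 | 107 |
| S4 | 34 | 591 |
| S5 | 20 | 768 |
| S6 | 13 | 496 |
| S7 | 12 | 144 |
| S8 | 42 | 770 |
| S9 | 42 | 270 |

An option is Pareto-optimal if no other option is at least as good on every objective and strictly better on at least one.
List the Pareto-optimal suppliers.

S1: not dominated (best capacity).
S2: dominated by S5 (unit cost 20≤23, capacity 768≥735).
S3: dominated by S1 (unit cost 30≤32, capacity 807≥107).
S4: dominated by S1 (unit cost 30≤34, capacity 807≥591).
S5: not dominated.
S6: not dominated.
S7: not dominated (best unit cost).
S8: dominated by S1 (unit cost 30≤42, capacity 807≥770).
S9: dominated by S1 (unit cost 30≤42, capacity 807≥270).

S1, S5, S6, S7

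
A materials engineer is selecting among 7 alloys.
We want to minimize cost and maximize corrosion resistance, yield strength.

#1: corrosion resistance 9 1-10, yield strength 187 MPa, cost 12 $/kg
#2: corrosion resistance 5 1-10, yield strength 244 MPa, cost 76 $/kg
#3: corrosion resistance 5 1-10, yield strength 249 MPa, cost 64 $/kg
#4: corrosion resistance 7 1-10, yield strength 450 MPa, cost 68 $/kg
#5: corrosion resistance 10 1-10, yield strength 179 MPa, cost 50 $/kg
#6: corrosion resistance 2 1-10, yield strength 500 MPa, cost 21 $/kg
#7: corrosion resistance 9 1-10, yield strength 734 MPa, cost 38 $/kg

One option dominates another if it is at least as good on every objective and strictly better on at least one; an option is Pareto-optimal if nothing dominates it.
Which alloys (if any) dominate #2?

#3: corrosion resistance 5≥5, yield strength 249≥244, cost 64≤76 — dominates #2.
#4: corrosion resistance 7≥5, yield strength 450≥244, cost 68≤76 — dominates #2.
#7: corrosion resistance 9≥5, yield strength 734≥244, cost 38≤76 — dominates #2.
Others (#1, #5, #6) are each worse than #2 on at least one objective.

#3, #4, #7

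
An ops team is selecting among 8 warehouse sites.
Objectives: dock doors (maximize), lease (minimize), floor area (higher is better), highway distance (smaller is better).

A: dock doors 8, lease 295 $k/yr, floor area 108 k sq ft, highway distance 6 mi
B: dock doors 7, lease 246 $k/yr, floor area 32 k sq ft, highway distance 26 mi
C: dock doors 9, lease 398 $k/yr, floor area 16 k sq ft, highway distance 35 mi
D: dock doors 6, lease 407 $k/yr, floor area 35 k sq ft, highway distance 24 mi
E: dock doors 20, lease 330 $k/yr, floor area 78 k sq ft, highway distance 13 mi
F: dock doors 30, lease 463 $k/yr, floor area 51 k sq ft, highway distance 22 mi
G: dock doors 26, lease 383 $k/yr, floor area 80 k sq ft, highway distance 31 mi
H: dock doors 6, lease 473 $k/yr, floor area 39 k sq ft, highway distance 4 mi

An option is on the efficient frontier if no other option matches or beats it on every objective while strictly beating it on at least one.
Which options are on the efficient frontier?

A, B, E, F, G, H

A: not dominated (best floor area).
B: not dominated (best lease).
C: dominated by E (dock doors 20≥9, lease 330≤398, floor area 78≥16, highway distance 13≤35).
D: dominated by A (dock doors 8≥6, lease 295≤407, floor area 108≥35, highway distance 6≤24).
E: not dominated.
F: not dominated (best dock doors).
G: not dominated.
H: not dominated (best highway distance).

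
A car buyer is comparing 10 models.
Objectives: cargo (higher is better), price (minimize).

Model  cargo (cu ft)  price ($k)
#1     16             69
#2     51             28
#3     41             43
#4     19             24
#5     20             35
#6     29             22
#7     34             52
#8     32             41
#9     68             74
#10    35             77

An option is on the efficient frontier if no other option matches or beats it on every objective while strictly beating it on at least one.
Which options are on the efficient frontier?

#2, #6, #9

#1: dominated by #2 (cargo 51≥16, price 28≤69).
#2: not dominated.
#3: dominated by #2 (cargo 51≥41, price 28≤43).
#4: dominated by #6 (cargo 29≥19, price 22≤24).
#5: dominated by #2 (cargo 51≥20, price 28≤35).
#6: not dominated (best price).
#7: dominated by #2 (cargo 51≥34, price 28≤52).
#8: dominated by #2 (cargo 51≥32, price 28≤41).
#9: not dominated (best cargo).
#10: dominated by #2 (cargo 51≥35, price 28≤77).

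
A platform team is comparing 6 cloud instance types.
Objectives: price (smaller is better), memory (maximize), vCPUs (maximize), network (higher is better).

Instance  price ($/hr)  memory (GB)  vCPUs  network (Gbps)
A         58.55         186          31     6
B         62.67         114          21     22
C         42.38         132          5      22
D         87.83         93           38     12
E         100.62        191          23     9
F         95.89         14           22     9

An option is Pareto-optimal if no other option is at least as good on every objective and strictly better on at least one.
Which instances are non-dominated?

A: not dominated.
B: not dominated.
C: not dominated (best price).
D: not dominated (best vCPUs).
E: not dominated (best memory).
F: dominated by D (price 87.83≤95.89, memory 93≥14, vCPUs 38≥22, network 12≥9).

A, B, C, D, E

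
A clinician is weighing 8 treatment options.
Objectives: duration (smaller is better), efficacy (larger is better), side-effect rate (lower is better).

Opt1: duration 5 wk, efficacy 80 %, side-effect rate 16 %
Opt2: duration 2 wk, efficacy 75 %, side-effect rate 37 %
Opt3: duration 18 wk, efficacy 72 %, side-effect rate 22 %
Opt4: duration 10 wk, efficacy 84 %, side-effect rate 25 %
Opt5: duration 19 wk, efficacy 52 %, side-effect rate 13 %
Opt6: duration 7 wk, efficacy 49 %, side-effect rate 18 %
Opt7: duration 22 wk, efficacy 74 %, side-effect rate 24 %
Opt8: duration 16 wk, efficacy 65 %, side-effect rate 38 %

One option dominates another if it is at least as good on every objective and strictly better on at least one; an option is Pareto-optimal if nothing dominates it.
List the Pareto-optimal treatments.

Opt1, Opt2, Opt4, Opt5

Opt1: not dominated.
Opt2: not dominated (best duration).
Opt3: dominated by Opt1 (duration 5≤18, efficacy 80≥72, side-effect rate 16≤22).
Opt4: not dominated (best efficacy).
Opt5: not dominated (best side-effect rate).
Opt6: dominated by Opt1 (duration 5≤7, efficacy 80≥49, side-effect rate 16≤18).
Opt7: dominated by Opt1 (duration 5≤22, efficacy 80≥74, side-effect rate 16≤24).
Opt8: dominated by Opt1 (duration 5≤16, efficacy 80≥65, side-effect rate 16≤38).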